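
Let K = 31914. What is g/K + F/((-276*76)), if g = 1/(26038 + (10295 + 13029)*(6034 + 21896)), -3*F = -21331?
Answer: -12319165294401229/36342432780750576 ≈ -0.33897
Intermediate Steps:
F = 21331/3 (F = -1/3*(-21331) = 21331/3 ≈ 7110.3)
g = 1/651465358 (g = 1/(26038 + 23324*27930) = 1/(26038 + 651439320) = 1/651465358 ≈ 1.5350e-9)
g/K + F/((-276*76)) = (1/651465358)/31914 + 21331/(3*((-276*76))) = (1/651465358)*(1/31914) + (21331/3)/(-20976) = 1/20790865435212 + (21331/3)*(-1/20976) = 1/20790865435212 - 21331/62928 = -12319165294401229/36342432780750576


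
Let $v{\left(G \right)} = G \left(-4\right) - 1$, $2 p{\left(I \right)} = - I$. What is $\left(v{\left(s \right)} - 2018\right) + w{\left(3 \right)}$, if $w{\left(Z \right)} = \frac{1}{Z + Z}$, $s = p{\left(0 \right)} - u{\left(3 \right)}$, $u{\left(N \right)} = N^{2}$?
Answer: $- \frac{11897}{6} \approx -1982.8$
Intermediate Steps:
$p{\left(I \right)} = - \frac{I}{2}$ ($p{\left(I \right)} = \frac{\left(-1\right) I}{2} = - \frac{I}{2}$)
$s = -9$ ($s = \left(- \frac{1}{2}\right) 0 - 3^{2} = 0 - 9 = -9$)
$v{\left(G \right)} = -1 - 4 G$ ($v{\left(G \right)} = - 4 G - 1 = -1 - 4 G$)
$w{\left(Z \right)} = \frac{1}{2 Z}$
$\left(v{\left(s \right)} - 2018\right) + w{\left(3 \right)} = \left(\left(-1 - -36\right) - 2018\right) + \frac{1}{2 \cdot 3} = \left(\left(-1 + 36\right) - 2018\right) + \frac{1}{2} \cdot \frac{1}{3} = \left(35 - 2018\right) + \frac{1}{6} = -1983 + \frac{1}{6} = - \frac{11897}{6}$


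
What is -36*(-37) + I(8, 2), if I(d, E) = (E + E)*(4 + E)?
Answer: 1356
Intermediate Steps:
I(d, E) = 2*E*(4 + E) (I(d, E) = (2*E)*(4 + E) = 2*E*(4 + E))
-36*(-37) + I(8, 2) = -36*(-37) + 2*2*(4 + 2) = 1332 + 2*2*6 = 1332 + 24 = 1356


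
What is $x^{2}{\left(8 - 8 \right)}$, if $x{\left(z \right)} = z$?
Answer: $0$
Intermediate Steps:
$x^{2}{\left(8 - 8 \right)} = \left(8 - 8\right)^{2} = 0^{2} = 0$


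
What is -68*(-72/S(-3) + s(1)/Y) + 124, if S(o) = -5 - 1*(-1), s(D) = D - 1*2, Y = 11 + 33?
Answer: -12083/11 ≈ -1098.5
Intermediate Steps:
Y = 44
s(D) = -2 + D (s(D) = D - 2 = -2 + D)
S(o) = -4 (S(o) = -5 + 1 = -4)
-68*(-72/S(-3) + s(1)/Y) + 124 = -68*(-72/(-4) + (-2 + 1)/44) + 124 = -68*(-72*(-1/4) - 1*1/44) + 124 = -68*(18 - 1/44) + 124 = -68*791/44 + 124 = -13447/11 + 124 = -12083/11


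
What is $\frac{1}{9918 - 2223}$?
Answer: $\frac{1}{7695} \approx 0.00012995$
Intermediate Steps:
$\frac{1}{9918 - 2223} = \frac{1}{7695}$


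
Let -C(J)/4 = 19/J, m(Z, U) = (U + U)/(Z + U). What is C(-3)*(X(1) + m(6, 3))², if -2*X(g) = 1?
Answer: 19/27 ≈ 0.70370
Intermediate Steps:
m(Z, U) = 2*U/(U + Z) (m(Z, U) = (2*U)/(U + Z) = 2*U/(U + Z))
X(g) = -½ (X(g) = -½*1 = -½)
C(J) = -76/J
C(-3)*(X(1) + m(6, 3))² = (-76/(-3))*(-½ + 2*3/(3 + 6))² = (-76*(-⅓))*(-½ + 2*3/9)² = 76*(-½ + 2*3*(⅑))²/3 = 76*(-½ + ⅔)²/3 = 76*(⅙)²/3 = (76/3)*(1/36) = 19/27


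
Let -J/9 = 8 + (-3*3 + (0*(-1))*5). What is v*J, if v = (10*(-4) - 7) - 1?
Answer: -432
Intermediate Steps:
J = 9 (J = -9*(8 + (-3*3 + (0*(-1))*5)) = -9*(8 + (-9 + 0*5)) = -9*(8 + (-9 + 0)) = -9*(8 - 9) = -9*(-1) = 9)
v = -48 (v = (-40 - 7) - 1 = -47 - 1 = -48)
v*J = -48*9 = -432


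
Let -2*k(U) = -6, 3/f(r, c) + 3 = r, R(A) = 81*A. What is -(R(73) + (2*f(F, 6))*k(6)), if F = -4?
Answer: -41373/7 ≈ -5910.4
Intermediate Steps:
f(r, c) = 3/(-3 + r)
k(U) = 3 (k(U) = -1/2*(-6) = 3)
-(R(73) + (2*f(F, 6))*k(6)) = -(81*73 + (2*(3/(-3 - 4)))*3) = -(5913 + (2*(3/(-7)))*3) = -(5913 + (2*(3*(-1/7)))*3) = -(5913 + (2*(-3/7))*3) = -(5913 - 6/7*3) = -(5913 - 18/7) = -1*41373/7 = -41373/7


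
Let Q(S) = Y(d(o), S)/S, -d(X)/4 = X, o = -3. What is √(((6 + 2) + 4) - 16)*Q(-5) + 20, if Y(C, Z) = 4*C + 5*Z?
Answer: 20 - 46*I/5 ≈ 20.0 - 9.2*I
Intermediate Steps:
d(X) = -4*X
Q(S) = (48 + 5*S)/S (Q(S) = (4*(-4*(-3)) + 5*S)/S = (4*12 + 5*S)/S = (48 + 5*S)/S)
√(((6 + 2) + 4) - 16)*Q(-5) + 20 = √(((6 + 2) + 4) - 16)*(5 + 48/(-5)) + 20 = √((8 + 4) - 16)*(5 + 48*(-⅕)) + 20 = √(12 - 16)*(5 - 48/5) + 20 = √(-4)*(-23/5) + 20 = (2*I)*(-23/5) + 20 = -46*I/5 + 20 = 20 - 46*I/5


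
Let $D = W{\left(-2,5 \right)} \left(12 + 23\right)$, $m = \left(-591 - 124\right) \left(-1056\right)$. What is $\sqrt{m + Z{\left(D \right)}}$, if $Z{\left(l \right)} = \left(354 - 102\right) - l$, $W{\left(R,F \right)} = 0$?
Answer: $2 \sqrt{188823} \approx 869.08$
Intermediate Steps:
$m = 755040$ ($m = \left(-715\right) \left(-1056\right) = 755040$)
$D = 0$ ($D = 0 \left(12 + 23\right) = 0 \cdot 35 = 0$)
$Z{\left(l \right)} = 252 - l$
$\sqrt{m + Z{\left(D \right)}} = \sqrt{755040 + \left(252 - 0\right)} = \sqrt{755040 + \left(252 + 0\right)} = \sqrt{755040 + 252} = \sqrt{755292} = 2 \sqrt{188823}$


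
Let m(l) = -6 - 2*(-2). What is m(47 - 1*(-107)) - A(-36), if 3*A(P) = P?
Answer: 10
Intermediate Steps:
A(P) = P/3
m(l) = -2 (m(l) = -6 + 4 = -2)
m(47 - 1*(-107)) - A(-36) = -2 - (-36)/3 = -2 - 1*(-12) = -2 + 12 = 10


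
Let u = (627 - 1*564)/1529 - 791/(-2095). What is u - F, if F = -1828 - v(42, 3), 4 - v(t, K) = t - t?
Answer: 5869704584/3203255 ≈ 1832.4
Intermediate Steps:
v(t, K) = 4 (v(t, K) = 4 - (t - t) = 4 - 1*0 = 4 + 0 = 4)
u = 1341424/3203255 (u = (627 - 564)*(1/1529) - 791*(-1/2095) = 63*(1/1529) + 791/2095 = 63/1529 + 791/2095 = 1341424/3203255 ≈ 0.41877)
F = -1832 (F = -1828 - 1*4 = -1828 - 4 = -1832)
u - F = 1341424/3203255 - 1*(-1832) = 1341424/3203255 + 1832 = 5869704584/3203255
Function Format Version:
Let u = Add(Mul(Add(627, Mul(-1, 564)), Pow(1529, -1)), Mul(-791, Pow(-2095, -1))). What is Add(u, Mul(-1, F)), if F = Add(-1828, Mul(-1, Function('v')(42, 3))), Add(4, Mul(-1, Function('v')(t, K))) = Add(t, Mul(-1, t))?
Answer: Rational(5869704584, 3203255) ≈ 1832.4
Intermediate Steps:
Function('v')(t, K) = 4 (Function('v')(t, K) = Add(4, Mul(-1, Add(t, Mul(-1, t)))) = Add(4, Mul(-1, 0)) = Add(4, 0) = 4)
u = Rational(1341424, 3203255) (u = Add(Mul(Add(627, -564), Rational(1, 1529)), Mul(-791, Rational(-1, 2095))) = Add(Mul(63, Rational(1, 1529)), Rational(791, 2095)) = Add(Rational(63, 1529), Rational(791, 2095)) = Rational(1341424, 3203255) ≈ 0.41877)
F = -1832 (F = Add(-1828, Mul(-1, 4)) = Add(-1828, -4) = -1832)
Add(u, Mul(-1, F)) = Add(Rational(1341424, 3203255), Mul(-1, -1832)) = Add(Rational(1341424, 3203255), 1832) = Rational(5869704584, 3203255)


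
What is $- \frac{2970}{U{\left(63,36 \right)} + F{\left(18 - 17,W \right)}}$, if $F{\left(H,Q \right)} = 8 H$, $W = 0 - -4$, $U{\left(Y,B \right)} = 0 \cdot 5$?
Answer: $- \frac{1485}{4} \approx -371.25$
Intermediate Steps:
$U{\left(Y,B \right)} = 0$
$W = 4$ ($W = 0 + 4 = 4$)
$- \frac{2970}{U{\left(63,36 \right)} + F{\left(18 - 17,W \right)}} = - \frac{2970}{0 + 8 \left(18 - 17\right)} = - \frac{2970}{0 + 8 \cdot 1} = - \frac{2970}{0 + 8} = - \frac{2970}{8} = \left(-2970\right) \frac{1}{8} = - \frac{1485}{4}$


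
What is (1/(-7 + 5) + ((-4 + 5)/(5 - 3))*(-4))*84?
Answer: -210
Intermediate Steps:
(1/(-7 + 5) + ((-4 + 5)/(5 - 3))*(-4))*84 = (1/(-2) + (1/2)*(-4))*84 = (-½ + (1*(½))*(-4))*84 = (-½ + (½)*(-4))*84 = (-½ - 2)*84 = -5/2*84 = -210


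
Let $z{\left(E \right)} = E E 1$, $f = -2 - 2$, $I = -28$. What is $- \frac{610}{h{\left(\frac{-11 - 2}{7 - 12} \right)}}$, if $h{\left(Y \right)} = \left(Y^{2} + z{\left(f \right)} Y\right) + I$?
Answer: $- \frac{15250}{509} \approx -29.961$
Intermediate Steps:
$f = -4$ ($f = -2 - 2 = -4$)
$z{\left(E \right)} = E^{2}$ ($z{\left(E \right)} = E^{2} \cdot 1 = E^{2}$)
$h{\left(Y \right)} = -28 + Y^{2} + 16 Y$ ($h{\left(Y \right)} = \left(Y^{2} + \left(-4\right)^{2} Y\right) - 28 = \left(Y^{2} + 16 Y\right) - 28 = -28 + Y^{2} + 16 Y$)
$- \frac{610}{h{\left(\frac{-11 - 2}{7 - 12} \right)}} = - \frac{610}{-28 + \left(\frac{-11 - 2}{7 - 12}\right)^{2} + 16 \frac{-11 - 2}{7 - 12}} = - \frac{610}{-28 + \left(- \frac{13}{-5}\right)^{2} + 16 \left(- \frac{13}{-5}\right)} = - \frac{610}{-28 + \left(\left(-13\right) \left(- \frac{1}{5}\right)\right)^{2} + 16 \left(\left(-13\right) \left(- \frac{1}{5}\right)\right)} = - \frac{610}{-28 + \left(\frac{13}{5}\right)^{2} + 16 \cdot \frac{13}{5}} = - \frac{610}{-28 + \frac{169}{25} + \frac{208}{5}} = - \frac{610}{\frac{509}{25}} = \left(-610\right) \frac{25}{509} = - \frac{15250}{509}$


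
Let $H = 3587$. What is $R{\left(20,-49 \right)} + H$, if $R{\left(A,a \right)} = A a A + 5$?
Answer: $-16008$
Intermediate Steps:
$R{\left(A,a \right)} = 5 + a A^{2}$ ($R{\left(A,a \right)} = a A^{2} + 5 = 5 + a A^{2}$)
$R{\left(20,-49 \right)} + H = \left(5 - 49 \cdot 20^{2}\right) + 3587 = \left(5 - 19600\right) + 3587 = -19595 + 3587 = -16008$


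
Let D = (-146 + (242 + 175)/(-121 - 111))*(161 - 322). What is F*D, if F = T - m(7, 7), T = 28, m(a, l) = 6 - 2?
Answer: 16561587/29 ≈ 5.7109e+5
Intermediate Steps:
m(a, l) = 4
F = 24 (F = 28 - 1*4 = 28 - 4 = 24)
D = 5520529/232 (D = (-146 + 417/(-232))*(-161) = (-146 + 417*(-1/232))*(-161) = (-146 - 417/232)*(-161) = -34289/232*(-161) = 5520529/232 ≈ 23795.)
F*D = 24*(5520529/232) = 16561587/29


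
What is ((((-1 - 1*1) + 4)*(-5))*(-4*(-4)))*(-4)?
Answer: 640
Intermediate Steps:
((((-1 - 1*1) + 4)*(-5))*(-4*(-4)))*(-4) = ((((-1 - 1) + 4)*(-5))*16)*(-4) = (((-2 + 4)*(-5))*16)*(-4) = ((2*(-5))*16)*(-4) = -10*16*(-4) = -160*(-4) = 640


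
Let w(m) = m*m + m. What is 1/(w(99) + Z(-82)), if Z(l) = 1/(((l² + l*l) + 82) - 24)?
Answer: 13506/133709401 ≈ 0.00010101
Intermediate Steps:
Z(l) = 1/(58 + 2*l²) (Z(l) = 1/(((l² + l²) + 82) - 24) = 1/((2*l² + 82) - 24) = 1/((82 + 2*l²) - 24) = 1/(58 + 2*l²))
w(m) = m + m² (w(m) = m² + m = m + m²)
1/(w(99) + Z(-82)) = 1/(99*(1 + 99) + 1/(2*(29 + (-82)²))) = 1/(99*100 + 1/(2*(29 + 6724))) = 1/(9900 + (½)/6753) = 1/(9900 + (½)*(1/6753)) = 1/(9900 + 1/13506) = 1/(133709401/13506) = 13506/133709401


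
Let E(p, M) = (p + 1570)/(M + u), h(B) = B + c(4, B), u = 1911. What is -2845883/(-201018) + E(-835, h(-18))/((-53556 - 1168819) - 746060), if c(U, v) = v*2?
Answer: 33024744294977/2332691872074 ≈ 14.157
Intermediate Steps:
c(U, v) = 2*v
h(B) = 3*B (h(B) = B + 2*B = 3*B)
E(p, M) = (1570 + p)/(1911 + M) (E(p, M) = (p + 1570)/(M + 1911) = (1570 + p)/(1911 + M))
-2845883/(-201018) + E(-835, h(-18))/((-53556 - 1168819) - 746060) = -2845883/(-201018) + ((1570 - 835)/(1911 + 3*(-18)))/((-53556 - 1168819) - 746060) = -2845883*(-1/201018) + (735/(1911 - 54))/(-1222375 - 746060) = 2845883/201018 + (735/1857)/(-1968435) = 2845883/201018 + ((1/1857)*735)*(-1/1968435) = 2845883/201018 + (245/619)*(-1/1968435) = 2845883/201018 - 7/34813179 = 33024744294977/2332691872074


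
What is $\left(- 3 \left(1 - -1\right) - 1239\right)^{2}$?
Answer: $1550025$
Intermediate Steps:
$\left(- 3 \left(1 - -1\right) - 1239\right)^{2} = \left(- 3 \left(1 + 1\right) - 1239\right)^{2} = \left(\left(-3\right) 2 - 1239\right)^{2} = \left(-6 - 1239\right)^{2} = \left(-1245\right)^{2} = 1550025$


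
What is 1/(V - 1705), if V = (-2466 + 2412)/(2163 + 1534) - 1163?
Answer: -3697/10603050 ≈ -0.00034867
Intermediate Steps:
V = -4299665/3697 (V = -54/3697 - 1163 = -4299665/3697 ≈ -1163.0)
1/(V - 1705) = 1/(-4299665/3697 - 1705) = 1/(-10603050/3697) = -3697/10603050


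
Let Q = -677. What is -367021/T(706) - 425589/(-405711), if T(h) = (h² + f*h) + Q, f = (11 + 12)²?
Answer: 8217878678/13091437469 ≈ 0.62773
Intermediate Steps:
f = 529 (f = 23² = 529)
T(h) = -677 + h² + 529*h (T(h) = (h² + 529*h) - 677 = -677 + h² + 529*h)
-367021/T(706) - 425589/(-405711) = -367021/(-677 + 706² + 529*706) - 425589/(-405711) = -367021/(-677 + 498436 + 373474) - 425589*(-1/405711) = -367021/871233 + 141863/135237 = 8217878678/13091437469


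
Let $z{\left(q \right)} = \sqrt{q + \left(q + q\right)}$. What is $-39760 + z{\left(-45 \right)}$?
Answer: $-39760 + 3 i \sqrt{15} \approx -39760.0 + 11.619 i$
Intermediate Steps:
$z{\left(q \right)} = \sqrt{3} \sqrt{q}$ ($z{\left(q \right)} = \sqrt{q + 2 q} = \sqrt{3 q} = \sqrt{3} \sqrt{q}$)
$-39760 + z{\left(-45 \right)} = -39760 + \sqrt{3} \sqrt{-45} = -39760 + \sqrt{3} \cdot 3 i \sqrt{5} = -39760 + 3 i \sqrt{15}$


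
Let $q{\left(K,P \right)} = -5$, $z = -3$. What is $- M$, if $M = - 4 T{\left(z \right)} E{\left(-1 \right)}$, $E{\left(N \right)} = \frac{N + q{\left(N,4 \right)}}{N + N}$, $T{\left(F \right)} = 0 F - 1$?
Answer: $-12$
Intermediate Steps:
$T{\left(F \right)} = -1$ ($T{\left(F \right)} = 0 - 1 = -1$)
$E{\left(N \right)} = \frac{-5 + N}{2 N}$ ($E{\left(N \right)} = \frac{N - 5}{N + N} = \frac{-5 + N}{2 N}$)
$M = 12$ ($M = \left(-4\right) \left(-1\right) \frac{-5 - 1}{2 \left(-1\right)} = 4 \cdot \frac{1}{2} \left(-1\right) \left(-6\right) = 4 \cdot 3 = 12$)
$- M = \left(-1\right) 12 = -12$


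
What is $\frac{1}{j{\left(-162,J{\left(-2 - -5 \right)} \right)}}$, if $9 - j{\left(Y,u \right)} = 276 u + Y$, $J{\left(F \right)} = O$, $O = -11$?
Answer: $\frac{1}{3207} \approx 0.00031182$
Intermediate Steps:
$J{\left(F \right)} = -11$
$j{\left(Y,u \right)} = 9 - Y - 276 u$ ($j{\left(Y,u \right)} = 9 - \left(276 u + Y\right) = 9 - \left(Y + 276 u\right) = 9 - Y - 276 u$)
$\frac{1}{j{\left(-162,J{\left(-2 - -5 \right)} \right)}} = \frac{1}{9 - -162 - -3036} = \frac{1}{9 + 162 + 3036} = \frac{1}{3207}$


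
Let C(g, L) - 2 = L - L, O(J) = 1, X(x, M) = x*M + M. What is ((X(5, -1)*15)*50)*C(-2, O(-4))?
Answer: -9000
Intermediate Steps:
X(x, M) = M + M*x (X(x, M) = M*x + M = M + M*x)
C(g, L) = 2 (C(g, L) = 2 + (L - L) = 2 + 0 = 2)
((X(5, -1)*15)*50)*C(-2, O(-4)) = ((-(1 + 5)*15)*50)*2 = ((-1*6*15)*50)*2 = (-6*15*50)*2 = -90*50*2 = -4500*2 = -9000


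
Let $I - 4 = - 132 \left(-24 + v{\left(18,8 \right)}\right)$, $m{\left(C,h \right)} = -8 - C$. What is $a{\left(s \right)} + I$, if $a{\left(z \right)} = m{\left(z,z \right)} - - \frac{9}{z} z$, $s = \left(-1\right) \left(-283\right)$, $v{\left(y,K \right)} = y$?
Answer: $514$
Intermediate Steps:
$s = 283$
$a{\left(z \right)} = 1 - z$ ($a{\left(z \right)} = \left(-8 - z\right) - - \frac{9}{z} z = \left(-8 - z\right) - -9 = \left(-8 - z\right) + 9 = 1 - z$)
$I = 796$ ($I = 4 - 132 \left(-24 + 18\right) = 4 - -792 = 4 + 792 = 796$)
$a{\left(s \right)} + I = \left(1 - 283\right) + 796 = -282 + 796 = 514$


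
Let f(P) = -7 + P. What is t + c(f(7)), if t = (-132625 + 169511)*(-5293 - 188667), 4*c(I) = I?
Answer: -7154408560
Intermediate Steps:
c(I) = I/4
t = -7154408560 (t = 36886*(-193960) = -7154408560)
t + c(f(7)) = -7154408560 + (-7 + 7)/4 = -7154408560 + (1/4)*0 = -7154408560 + 0 = -7154408560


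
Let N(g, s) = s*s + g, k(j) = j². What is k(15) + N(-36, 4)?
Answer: 205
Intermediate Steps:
N(g, s) = g + s² (N(g, s) = s² + g = g + s²)
k(15) + N(-36, 4) = 15² + (-36 + 4²) = 225 + (-36 + 16) = 225 - 20 = 205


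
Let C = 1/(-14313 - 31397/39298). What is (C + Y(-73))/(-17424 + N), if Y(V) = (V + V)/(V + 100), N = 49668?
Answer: -20531649253/122427236482137 ≈ -0.00016770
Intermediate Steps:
C = -39298/562503671 (C = 1/(-14313 - 31397*1/39298) = 1/(-14313 - 31397/39298) = 1/(-562503671/39298) = -39298/562503671 ≈ -6.9863e-5)
Y(V) = 2*V/(100 + V) (Y(V) = (2*V)/(100 + V) = 2*V/(100 + V))
(C + Y(-73))/(-17424 + N) = (-39298/562503671 + 2*(-73)/(100 - 73))/(-17424 + 49668) = (-39298/562503671 + 2*(-73)/27)/32244 = (-39298/562503671 + 2*(-73)*(1/27))*(1/32244) = (-39298/562503671 - 146/27)*(1/32244) = -82126597012/15187599117*1/32244 = -20531649253/122427236482137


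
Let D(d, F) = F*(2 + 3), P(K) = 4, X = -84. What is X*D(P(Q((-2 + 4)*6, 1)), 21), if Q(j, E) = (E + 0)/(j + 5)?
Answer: -8820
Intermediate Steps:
Q(j, E) = E/(5 + j)
D(d, F) = 5*F (D(d, F) = F*5 = 5*F)
X*D(P(Q((-2 + 4)*6, 1)), 21) = -420*21 = -84*105 = -8820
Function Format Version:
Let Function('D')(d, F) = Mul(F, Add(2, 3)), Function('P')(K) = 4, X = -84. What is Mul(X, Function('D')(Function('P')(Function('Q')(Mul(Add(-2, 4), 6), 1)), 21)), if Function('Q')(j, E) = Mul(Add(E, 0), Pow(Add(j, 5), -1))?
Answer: -8820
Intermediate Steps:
Function('Q')(j, E) = Mul(E, Pow(Add(5, j), -1))
Function('D')(d, F) = Mul(5, F) (Function('D')(d, F) = Mul(F, 5) = Mul(5, F))
Mul(X, Function('D')(Function('P')(Function('Q')(Mul(Add(-2, 4), 6), 1)), 21)) = Mul(-84, Mul(5, 21)) = Mul(-84, 105) = -8820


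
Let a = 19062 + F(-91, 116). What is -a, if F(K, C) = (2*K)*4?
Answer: -18334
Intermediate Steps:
F(K, C) = 8*K
a = 18334 (a = 19062 + 8*(-91) = 19062 - 728 = 18334)
-a = -1*18334 = -18334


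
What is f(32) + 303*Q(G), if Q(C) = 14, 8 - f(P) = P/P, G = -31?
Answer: 4249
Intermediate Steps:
f(P) = 7 (f(P) = 8 - P/P = 8 - 1*1 = 8 - 1 = 7)
f(32) + 303*Q(G) = 7 + 303*14 = 7 + 4242 = 4249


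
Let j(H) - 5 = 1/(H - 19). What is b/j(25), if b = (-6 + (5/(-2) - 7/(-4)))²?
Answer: 2187/248 ≈ 8.8185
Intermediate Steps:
j(H) = 5 + 1/(-19 + H) (j(H) = 5 + 1/(H - 19) = 5 + 1/(-19 + H))
b = 729/16 (b = (-6 + (5*(-½) - 7*(-¼)))² = (-6 + (-5/2 + 7/4))² = (-6 - ¾)² = (-27/4)² = 729/16 ≈ 45.563)
b/j(25) = 729/(16*(((-94 + 5*25)/(-19 + 25)))) = 729/(16*(((-94 + 125)/6))) = 729/(16*(((⅙)*31))) = 729/(16*(31/6)) = (729/16)*(6/31) = 2187/248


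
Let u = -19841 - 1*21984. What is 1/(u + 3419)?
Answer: -1/38406 ≈ -2.6038e-5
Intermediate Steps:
u = -41825 (u = -19841 - 21984 = -41825)
1/(u + 3419) = 1/(-41825 + 3419) = 1/(-38406) = -1/38406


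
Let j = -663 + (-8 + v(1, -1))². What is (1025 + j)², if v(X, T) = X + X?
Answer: 158404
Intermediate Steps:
v(X, T) = 2*X
j = -627 (j = -663 + (-8 + 2*1)² = -663 + (-8 + 2)² = -663 + (-6)² = -663 + 36 = -627)
(1025 + j)² = (1025 - 627)² = 398² = 158404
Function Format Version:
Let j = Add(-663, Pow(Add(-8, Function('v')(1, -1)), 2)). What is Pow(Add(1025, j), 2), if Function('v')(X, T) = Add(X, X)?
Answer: 158404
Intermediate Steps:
Function('v')(X, T) = Mul(2, X)
j = -627 (j = Add(-663, Pow(Add(-8, Mul(2, 1)), 2)) = Add(-663, Pow(Add(-8, 2), 2)) = Add(-663, Pow(-6, 2)) = Add(-663, 36) = -627)
Pow(Add(1025, j), 2) = Pow(Add(1025, -627), 2) = Pow(398, 2) = 158404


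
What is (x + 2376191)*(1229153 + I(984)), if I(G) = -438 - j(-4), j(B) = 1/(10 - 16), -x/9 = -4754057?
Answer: 166476298117432/3 ≈ 5.5492e+13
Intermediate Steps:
x = 42786513 (x = -9*(-4754057) = 42786513)
j(B) = -⅙ (j(B) = 1/(-6) = -⅙)
I(G) = -2627/6 (I(G) = -438 - 1*(-⅙) = -438 + ⅙ = -2627/6)
(x + 2376191)*(1229153 + I(984)) = (42786513 + 2376191)*(1229153 - 2627/6) = 45162704*(7372291/6) = 166476298117432/3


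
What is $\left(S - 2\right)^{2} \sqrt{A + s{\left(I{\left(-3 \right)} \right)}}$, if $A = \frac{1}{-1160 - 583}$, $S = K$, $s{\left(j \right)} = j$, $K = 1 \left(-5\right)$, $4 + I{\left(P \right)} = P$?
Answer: $\frac{7 i \sqrt{21268086}}{249} \approx 129.65 i$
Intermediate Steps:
$I{\left(P \right)} = -4 + P$
$K = -5$
$S = -5$
$A = - \frac{1}{1743}$ ($A = \frac{1}{-1743} = - \frac{1}{1743} \approx -0.00057372$)
$\left(S - 2\right)^{2} \sqrt{A + s{\left(I{\left(-3 \right)} \right)}} = \left(-5 - 2\right)^{2} \sqrt{- \frac{1}{1743} - 7} = \left(-7\right)^{2} \sqrt{- \frac{1}{1743} - 7} = 49 \sqrt{- \frac{12202}{1743}} = 49 \frac{i \sqrt{21268086}}{1743} = \frac{7 i \sqrt{21268086}}{249}$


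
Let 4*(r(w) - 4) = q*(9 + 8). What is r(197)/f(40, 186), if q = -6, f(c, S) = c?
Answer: -43/80 ≈ -0.53750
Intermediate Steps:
r(w) = -43/2 (r(w) = 4 + (-6*(9 + 8))/4 = 4 + (-6*17)/4 = 4 + (¼)*(-102) = 4 - 51/2 = -43/2)
r(197)/f(40, 186) = -43/2/40 = -43/2*1/40 = -43/80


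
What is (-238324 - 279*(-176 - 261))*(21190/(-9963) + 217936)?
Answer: -252738601994378/9963 ≈ -2.5368e+10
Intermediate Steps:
(-238324 - 279*(-176 - 261))*(21190/(-9963) + 217936) = (-238324 - 279*(-437))*(21190*(-1/9963) + 217936) = (-238324 + 121923)*(-21190/9963 + 217936) = -116401*2171275178/9963 = -252738601994378/9963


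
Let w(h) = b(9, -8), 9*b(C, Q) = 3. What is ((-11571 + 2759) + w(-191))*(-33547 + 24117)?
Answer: 249282050/3 ≈ 8.3094e+7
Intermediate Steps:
b(C, Q) = ⅓ (b(C, Q) = (⅑)*3 = ⅓)
w(h) = ⅓
((-11571 + 2759) + w(-191))*(-33547 + 24117) = ((-11571 + 2759) + ⅓)*(-33547 + 24117) = (-8812 + ⅓)*(-9430) = -26435/3*(-9430) = 249282050/3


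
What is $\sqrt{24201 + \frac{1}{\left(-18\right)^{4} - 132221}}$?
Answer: $\frac{2 \sqrt{4491040216945}}{27245} \approx 155.57$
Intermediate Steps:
$\sqrt{24201 + \frac{1}{\left(-18\right)^{4} - 132221}} = \sqrt{24201 + \frac{1}{104976 - 132221}} = \sqrt{24201 + \frac{1}{-27245}} = \sqrt{24201 - \frac{1}{27245}} = \sqrt{\frac{659356244}{27245}} = \frac{2 \sqrt{4491040216945}}{27245}$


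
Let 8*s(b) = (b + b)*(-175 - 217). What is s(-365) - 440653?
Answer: -404883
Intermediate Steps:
s(b) = -98*b (s(b) = ((b + b)*(-175 - 217))/8 = ((2*b)*(-392))/8 = (-784*b)/8 = -98*b)
s(-365) - 440653 = -98*(-365) - 440653 = 35770 - 440653 = -404883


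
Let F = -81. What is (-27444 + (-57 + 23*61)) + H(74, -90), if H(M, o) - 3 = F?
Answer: -26176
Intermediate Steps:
H(M, o) = -78 (H(M, o) = 3 - 81 = -78)
(-27444 + (-57 + 23*61)) + H(74, -90) = (-27444 + (-57 + 23*61)) - 78 = (-27444 + (-57 + 1403)) - 78 = (-27444 + 1346) - 78 = -26098 - 78 = -26176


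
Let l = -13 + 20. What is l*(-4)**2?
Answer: 112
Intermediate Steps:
l = 7
l*(-4)**2 = 7*(-4)**2 = 7*16 = 112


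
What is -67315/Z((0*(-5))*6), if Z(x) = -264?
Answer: 67315/264 ≈ 254.98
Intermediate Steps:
-67315/Z((0*(-5))*6) = -67315/(-264) = -67315*(-1/264) = 67315/264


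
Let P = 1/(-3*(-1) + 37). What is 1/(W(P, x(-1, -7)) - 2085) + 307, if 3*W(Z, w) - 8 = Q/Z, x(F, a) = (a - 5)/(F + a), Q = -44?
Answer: 819382/2669 ≈ 307.00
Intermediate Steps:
x(F, a) = (-5 + a)/(F + a)
P = 1/40 (P = 1/(3 + 37) = 1/40 ≈ 0.025000)
W(Z, w) = 8/3 - 44/(3*Z) (W(Z, w) = 8/3 + (-44/Z)/3 = 8/3 - 44/(3*Z))
1/(W(P, x(-1, -7)) - 2085) + 307 = 1/(4*(-11 + 2*(1/40))/(3*(1/40)) - 2085) + 307 = 1/((4/3)*40*(-11 + 1/20) - 2085) + 307 = 1/((4/3)*40*(-219/20) - 2085) + 307 = 1/(-584 - 2085) + 307 = 1/(-2669) + 307 = -1/2669 + 307 = 819382/2669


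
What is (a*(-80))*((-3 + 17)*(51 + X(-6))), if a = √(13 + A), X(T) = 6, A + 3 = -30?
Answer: -127680*I*√5 ≈ -2.855e+5*I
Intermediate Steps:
A = -33 (A = -3 - 30 = -33)
a = 2*I*√5 (a = √(13 - 33) = √(-20) = 2*I*√5 ≈ 4.4721*I)
(a*(-80))*((-3 + 17)*(51 + X(-6))) = ((2*I*√5)*(-80))*((-3 + 17)*(51 + 6)) = (-160*I*√5)*(14*57) = -160*I*√5*798 = -127680*I*√5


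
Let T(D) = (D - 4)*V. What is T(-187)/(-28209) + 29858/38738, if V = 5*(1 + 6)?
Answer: 550613926/546380121 ≈ 1.0077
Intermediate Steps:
V = 35 (V = 5*7 = 35)
T(D) = -140 + 35*D (T(D) = (D - 4)*35 = (-4 + D)*35 = -140 + 35*D)
T(-187)/(-28209) + 29858/38738 = (-140 + 35*(-187))/(-28209) + 29858/38738 = (-140 - 6545)*(-1/28209) + 29858*(1/38738) = -6685*(-1/28209) + 14929/19369 = 6685/28209 + 14929/19369 = 550613926/546380121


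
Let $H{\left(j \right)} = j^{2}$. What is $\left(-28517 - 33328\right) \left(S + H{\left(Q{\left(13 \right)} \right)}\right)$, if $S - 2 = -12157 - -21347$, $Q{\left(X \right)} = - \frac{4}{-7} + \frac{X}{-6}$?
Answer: $- \frac{47765476265}{84} \approx -5.6864 \cdot 10^{8}$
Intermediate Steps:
$Q{\left(X \right)} = \frac{4}{7} - \frac{X}{6}$ ($Q{\left(X \right)} = \left(-4\right) \left(- \frac{1}{7}\right) + X \left(- \frac{1}{6}\right) = \frac{4}{7} - \frac{X}{6}$)
$S = 9192$ ($S = 2 - -9190 = 2 + \left(-12157 + 21347\right) = 2 + 9190 = 9192$)
$\left(-28517 - 33328\right) \left(S + H{\left(Q{\left(13 \right)} \right)}\right) = \left(-28517 - 33328\right) \left(9192 + \left(\frac{4}{7} - \frac{13}{6}\right)^{2}\right) = - 61845 \left(9192 + \left(\frac{4}{7} - \frac{13}{6}\right)^{2}\right) = - 61845 \left(9192 + \left(- \frac{67}{42}\right)^{2}\right) = - 61845 \left(9192 + \frac{4489}{1764}\right) = \left(-61845\right) \frac{16219177}{1764} = - \frac{47765476265}{84}$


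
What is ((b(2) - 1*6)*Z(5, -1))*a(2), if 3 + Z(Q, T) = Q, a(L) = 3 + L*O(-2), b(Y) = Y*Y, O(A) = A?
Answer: 4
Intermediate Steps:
b(Y) = Y²
a(L) = 3 - 2*L (a(L) = 3 + L*(-2) = 3 - 2*L)
Z(Q, T) = -3 + Q
((b(2) - 1*6)*Z(5, -1))*a(2) = ((2² - 1*6)*(-3 + 5))*(3 - 2*2) = ((4 - 6)*2)*(3 - 4) = -2*2*(-1) = -4*(-1) = 4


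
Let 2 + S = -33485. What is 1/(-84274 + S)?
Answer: -1/117761 ≈ -8.4918e-6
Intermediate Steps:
S = -33487 (S = -2 - 33485 = -33487)
1/(-84274 + S) = 1/(-84274 - 33487) = 1/(-117761) = -1/117761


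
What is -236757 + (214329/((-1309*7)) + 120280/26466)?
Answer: -2610001223540/11023089 ≈ -2.3678e+5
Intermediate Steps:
-236757 + (214329/((-1309*7)) + 120280/26466) = -236757 + (214329/(-9163) + 120280*(1/26466)) = -236757 + (214329*(-1/9163) + 60140/13233) = -236757 + (-214329/9163 + 60140/13233) = -236757 - 207741167/11023089 = -2610001223540/11023089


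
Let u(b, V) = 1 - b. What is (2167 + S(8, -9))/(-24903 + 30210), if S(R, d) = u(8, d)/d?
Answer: 19510/47763 ≈ 0.40847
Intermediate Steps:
S(R, d) = -7/d (S(R, d) = (1 - 1*8)/d = (1 - 8)/d = -7/d)
(2167 + S(8, -9))/(-24903 + 30210) = (2167 - 7/(-9))/(-24903 + 30210) = (2167 - 7*(-⅑))/5307 = (2167 + 7/9)*(1/5307) = (19510/9)*(1/5307) = 19510/47763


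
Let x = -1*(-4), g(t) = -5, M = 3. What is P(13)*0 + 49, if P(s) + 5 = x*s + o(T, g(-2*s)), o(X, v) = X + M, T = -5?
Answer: 49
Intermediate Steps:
o(X, v) = 3 + X (o(X, v) = X + 3 = 3 + X)
x = 4
P(s) = -7 + 4*s (P(s) = -5 + (4*s + (3 - 5)) = -5 + (4*s - 2) = -5 + (-2 + 4*s) = -7 + 4*s)
P(13)*0 + 49 = (-7 + 4*13)*0 + 49 = (-7 + 52)*0 + 49 = 45*0 + 49 = 0 + 49 = 49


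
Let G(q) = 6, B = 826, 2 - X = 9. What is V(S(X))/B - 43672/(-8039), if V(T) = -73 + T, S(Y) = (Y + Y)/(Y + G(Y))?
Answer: 603369/112546 ≈ 5.3611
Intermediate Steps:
X = -7 (X = 2 - 1*9 = 2 - 9 = -7)
S(Y) = 2*Y/(6 + Y) (S(Y) = (Y + Y)/(Y + 6) = (2*Y)/(6 + Y) = 2*Y/(6 + Y))
V(S(X))/B - 43672/(-8039) = (-73 + 2*(-7)/(6 - 7))/826 - 43672/(-8039) = (-73 + 2*(-7)/(-1))*(1/826) - 43672*(-1/8039) = (-73 + 2*(-7)*(-1))*(1/826) + 43672/8039 = (-73 + 14)*(1/826) + 43672/8039 = -59*1/826 + 43672/8039 = -1/14 + 43672/8039 = 603369/112546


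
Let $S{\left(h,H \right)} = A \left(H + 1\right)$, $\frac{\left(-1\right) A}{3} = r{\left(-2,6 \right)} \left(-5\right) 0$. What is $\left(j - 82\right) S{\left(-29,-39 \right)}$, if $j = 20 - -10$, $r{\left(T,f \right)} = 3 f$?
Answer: $0$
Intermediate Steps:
$A = 0$ ($A = - 3 \cdot 3 \cdot 6 \left(-5\right) 0 = - 3 \cdot 18 \left(-5\right) 0 = - 3 \left(\left(-90\right) 0\right) = \left(-3\right) 0 = 0$)
$S{\left(h,H \right)} = 0$ ($S{\left(h,H \right)} = 0 \left(H + 1\right) = 0 \left(1 + H\right) = 0$)
$j = 30$ ($j = 20 + 10 = 30$)
$\left(j - 82\right) S{\left(-29,-39 \right)} = \left(30 - 82\right) 0 = \left(-52\right) 0 = 0$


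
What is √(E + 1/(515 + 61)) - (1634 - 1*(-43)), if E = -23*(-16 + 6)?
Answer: -1677 + √132481/24 ≈ -1661.8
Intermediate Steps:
E = 230 (E = -23*(-10) = 230)
√(E + 1/(515 + 61)) - (1634 - 1*(-43)) = √(230 + 1/(515 + 61)) - (1634 - 1*(-43)) = √(230 + 1/576) - (1634 + 43) = √(230 + 1/576) - 1*1677 = √(132481/576) - 1677 = √132481/24 - 1677 = -1677 + √132481/24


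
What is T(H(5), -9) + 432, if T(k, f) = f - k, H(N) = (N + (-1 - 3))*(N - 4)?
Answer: 422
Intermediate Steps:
H(N) = (-4 + N)² (H(N) = (N - 4)*(-4 + N) = (-4 + N)*(-4 + N) = (-4 + N)²)
T(H(5), -9) + 432 = (-9 - (-4 + 5)²) + 432 = (-9 - 1*1²) + 432 = (-9 - 1*1) + 432 = (-9 - 1) + 432 = -10 + 432 = 422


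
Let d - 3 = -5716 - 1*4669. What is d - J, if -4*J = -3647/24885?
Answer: -147632561/14220 ≈ -10382.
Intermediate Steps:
d = -10382 (d = 3 + (-5716 - 1*4669) = 3 + (-5716 - 4669) = 3 - 10385 = -10382)
J = 521/14220 (J = -(-3647)/(4*24885) = -¼*(-521/3555) = 521/14220 ≈ 0.036639)
d - J = -10382 - 1*521/14220 = -10382 - 521/14220 = -147632561/14220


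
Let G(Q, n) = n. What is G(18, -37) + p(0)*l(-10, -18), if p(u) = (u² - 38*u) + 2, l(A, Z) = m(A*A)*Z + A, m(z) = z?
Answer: -3657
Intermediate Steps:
l(A, Z) = A + Z*A² (l(A, Z) = (A*A)*Z + A = A²*Z + A = Z*A² + A = A + Z*A²)
p(u) = 2 + u² - 38*u
G(18, -37) + p(0)*l(-10, -18) = -37 + (2 + 0² - 38*0)*(-10*(1 - 10*(-18))) = -37 + (2 + 0 + 0)*(-10*(1 + 180)) = -37 + 2*(-10*181) = -37 + 2*(-1810) = -37 - 3620 = -3657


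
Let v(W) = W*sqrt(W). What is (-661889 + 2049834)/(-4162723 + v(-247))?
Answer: -5777630574235/17328277843952 + 342822415*I*sqrt(247)/17328277843952 ≈ -0.33342 + 0.00031093*I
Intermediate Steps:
v(W) = W**(3/2)
(-661889 + 2049834)/(-4162723 + v(-247)) = (-661889 + 2049834)/(-4162723 + (-247)**(3/2)) = 1387945/(-4162723 - 247*I*sqrt(247))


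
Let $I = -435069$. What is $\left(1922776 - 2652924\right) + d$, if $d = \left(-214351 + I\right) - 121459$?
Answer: $-1501027$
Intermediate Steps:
$d = -770879$ ($d = \left(-214351 - 435069\right) - 121459 = -649420 - 121459 = -770879$)
$\left(1922776 - 2652924\right) + d = \left(1922776 - 2652924\right) - 770879 = -730148 - 770879 = -1501027$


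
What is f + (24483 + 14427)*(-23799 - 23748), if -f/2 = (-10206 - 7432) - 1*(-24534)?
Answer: -1850067562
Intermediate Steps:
f = -13792 (f = -2*((-10206 - 7432) - 1*(-24534)) = -2*(-17638 + 24534) = -2*6896 = -13792)
f + (24483 + 14427)*(-23799 - 23748) = -13792 + (24483 + 14427)*(-23799 - 23748) = -13792 + 38910*(-47547) = -13792 - 1850053770 = -1850067562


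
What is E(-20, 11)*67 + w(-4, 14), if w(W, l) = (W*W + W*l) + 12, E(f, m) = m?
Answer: 709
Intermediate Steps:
w(W, l) = 12 + W**2 + W*l (w(W, l) = (W**2 + W*l) + 12 = 12 + W**2 + W*l)
E(-20, 11)*67 + w(-4, 14) = 11*67 + (12 + (-4)**2 - 4*14) = 737 + (12 + 16 - 56) = 737 - 28 = 709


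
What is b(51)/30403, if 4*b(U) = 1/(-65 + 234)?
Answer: 1/20552428 ≈ 4.8656e-8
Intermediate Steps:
b(U) = 1/676 (b(U) = 1/(4*(-65 + 234)) = (¼)/169 = (¼)*(1/169) = 1/676)
b(51)/30403 = (1/676)/30403 = (1/676)*(1/30403) = 1/20552428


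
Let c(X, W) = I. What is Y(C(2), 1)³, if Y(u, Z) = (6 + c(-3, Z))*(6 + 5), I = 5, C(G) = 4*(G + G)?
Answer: 1771561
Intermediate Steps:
C(G) = 8*G (C(G) = 4*(2*G) = 8*G)
c(X, W) = 5
Y(u, Z) = 121 (Y(u, Z) = (6 + 5)*(6 + 5) = 11*11 = 121)
Y(C(2), 1)³ = 121³ = 1771561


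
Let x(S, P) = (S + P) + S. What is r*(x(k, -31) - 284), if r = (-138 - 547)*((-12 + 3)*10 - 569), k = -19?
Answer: -159349495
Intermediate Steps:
x(S, P) = P + 2*S (x(S, P) = (P + S) + S = P + 2*S)
r = 451415 (r = -685*(-9*10 - 569) = -685*(-90 - 569) = -685*(-659) = 451415)
r*(x(k, -31) - 284) = 451415*((-31 + 2*(-19)) - 284) = 451415*((-31 - 38) - 284) = 451415*(-69 - 284) = 451415*(-353) = -159349495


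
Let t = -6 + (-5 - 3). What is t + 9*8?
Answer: 58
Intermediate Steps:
t = -14 (t = -6 - 8 = -14)
t + 9*8 = -14 + 9*8 = -14 + 72 = 58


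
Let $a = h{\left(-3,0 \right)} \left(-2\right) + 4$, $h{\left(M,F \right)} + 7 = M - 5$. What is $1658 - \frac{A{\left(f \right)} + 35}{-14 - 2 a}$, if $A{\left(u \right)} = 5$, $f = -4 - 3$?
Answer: $\frac{67998}{41} \approx 1658.5$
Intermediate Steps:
$f = -7$
$h{\left(M,F \right)} = -12 + M$ ($h{\left(M,F \right)} = -7 + \left(M - 5\right) = -7 + \left(-5 + M\right) = -12 + M$)
$a = 34$ ($a = \left(-12 - 3\right) \left(-2\right) + 4 = \left(-15\right) \left(-2\right) + 4 = 30 + 4 = 34$)
$1658 - \frac{A{\left(f \right)} + 35}{-14 - 2 a} = 1658 - \frac{5 + 35}{-14 - 68} = 1658 - \frac{40}{-14 - 68} = 1658 - \frac{40}{-82} = 1658 - 40 \left(- \frac{1}{82}\right) = 1658 - - \frac{20}{41} = 1658 + \frac{20}{41} = \frac{67998}{41}$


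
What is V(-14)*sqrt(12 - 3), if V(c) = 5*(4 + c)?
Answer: -150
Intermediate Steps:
V(c) = 20 + 5*c
V(-14)*sqrt(12 - 3) = (20 + 5*(-14))*sqrt(12 - 3) = (20 - 70)*sqrt(9) = -50*3 = -150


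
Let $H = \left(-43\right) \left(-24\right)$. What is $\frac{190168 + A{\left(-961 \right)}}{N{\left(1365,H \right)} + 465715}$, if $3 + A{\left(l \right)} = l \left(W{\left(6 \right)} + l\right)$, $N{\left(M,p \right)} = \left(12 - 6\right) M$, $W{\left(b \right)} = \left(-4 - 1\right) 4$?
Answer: $\frac{1132906}{473905} \approx 2.3906$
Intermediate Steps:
$H = 1032$
$W{\left(b \right)} = -20$ ($W{\left(b \right)} = \left(-5\right) 4 = -20$)
$N{\left(M,p \right)} = 6 M$
$A{\left(l \right)} = -3 + l \left(-20 + l\right)$
$\frac{190168 + A{\left(-961 \right)}}{N{\left(1365,H \right)} + 465715} = \frac{190168 - \left(-19217 - 923521\right)}{6 \cdot 1365 + 465715} = \frac{190168 + \left(-3 + 923521 + 19220\right)}{8190 + 465715} = \frac{190168 + 942738}{473905} = 1132906 \cdot \frac{1}{473905} = \frac{1132906}{473905}$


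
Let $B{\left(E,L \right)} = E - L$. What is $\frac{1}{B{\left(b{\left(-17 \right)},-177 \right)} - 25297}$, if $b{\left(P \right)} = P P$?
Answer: $- \frac{1}{24831} \approx -4.0272 \cdot 10^{-5}$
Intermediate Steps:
$b{\left(P \right)} = P^{2}$
$\frac{1}{B{\left(b{\left(-17 \right)},-177 \right)} - 25297} = \frac{1}{\left(\left(-17\right)^{2} - -177\right) - 25297} = \frac{1}{\left(289 + 177\right) - 25297} = \frac{1}{466 - 25297} = \frac{1}{-24831} = - \frac{1}{24831}$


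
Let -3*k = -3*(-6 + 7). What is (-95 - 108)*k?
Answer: -203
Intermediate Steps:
k = 1 (k = -(-1)*(-6 + 7) = -(-1) = -1/3*(-3) = 1)
(-95 - 108)*k = (-95 - 108)*1 = -203*1 = -203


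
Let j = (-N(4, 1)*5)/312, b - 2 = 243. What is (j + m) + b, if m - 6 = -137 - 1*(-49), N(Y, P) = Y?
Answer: 12709/78 ≈ 162.94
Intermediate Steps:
b = 245 (b = 2 + 243 = 245)
j = -5/78 (j = (-1*4*5)/312 = -4*5*(1/312) = -20*1/312 = -5/78 ≈ -0.064103)
m = -82 (m = 6 + (-137 - 1*(-49)) = 6 + (-137 + 49) = 6 - 88 = -82)
(j + m) + b = (-5/78 - 82) + 245 = -6401/78 + 245 = 12709/78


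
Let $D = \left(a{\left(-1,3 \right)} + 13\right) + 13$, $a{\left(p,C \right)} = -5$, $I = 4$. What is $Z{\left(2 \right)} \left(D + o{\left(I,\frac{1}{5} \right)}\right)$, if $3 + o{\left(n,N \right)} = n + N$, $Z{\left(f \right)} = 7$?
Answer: $\frac{777}{5} \approx 155.4$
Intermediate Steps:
$o{\left(n,N \right)} = -3 + N + n$ ($o{\left(n,N \right)} = -3 + \left(n + N\right) = -3 + \left(N + n\right) = -3 + N + n$)
$D = 21$ ($D = \left(-5 + 13\right) + 13 = 8 + 13 = 21$)
$Z{\left(2 \right)} \left(D + o{\left(I,\frac{1}{5} \right)}\right) = 7 \left(21 + \left(-3 + \frac{1}{5} + 4\right)\right) = 7 \left(21 + \frac{6}{5}\right) = 7 \cdot \frac{111}{5} = \frac{777}{5}$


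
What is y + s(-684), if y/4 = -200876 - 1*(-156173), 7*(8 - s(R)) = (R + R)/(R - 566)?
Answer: -782268184/4375 ≈ -1.7880e+5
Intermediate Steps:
s(R) = 8 - 2*R/(7*(-566 + R)) (s(R) = 8 - (R + R)/(7*(R - 566)) = 8 - 2*R/(7*(-566 + R)))
y = -178812 (y = 4*(-200876 - 1*(-156173)) = 4*(-200876 + 156173) = 4*(-44703) = -178812)
y + s(-684) = -178812 + 2*(-15848 + 27*(-684))/(7*(-566 - 684)) = -178812 + (2/7)*(-15848 - 18468)/(-1250) = -178812 + (2/7)*(-1/1250)*(-34316) = -178812 + 34316/4375 = -782268184/4375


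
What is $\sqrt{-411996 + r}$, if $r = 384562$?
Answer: $i \sqrt{27434} \approx 165.63 i$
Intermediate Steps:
$\sqrt{-411996 + r} = \sqrt{-411996 + 384562} = \sqrt{-27434} = i \sqrt{27434}$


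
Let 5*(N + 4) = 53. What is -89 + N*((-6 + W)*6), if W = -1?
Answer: -1831/5 ≈ -366.20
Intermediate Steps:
N = 33/5 (N = -4 + (⅕)*53 = -4 + 53/5 = 33/5 ≈ 6.6000)
-89 + N*((-6 + W)*6) = -89 + 33*((-6 - 1)*6)/5 = -89 + 33*(-7*6)/5 = -89 + (33/5)*(-42) = -89 - 1386/5 = -1831/5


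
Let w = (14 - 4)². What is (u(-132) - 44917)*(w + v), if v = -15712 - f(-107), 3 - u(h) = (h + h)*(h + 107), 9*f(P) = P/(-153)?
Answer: 1107439266134/1377 ≈ 8.0424e+8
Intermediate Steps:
f(P) = -P/1377 (f(P) = (P/(-153))/9 = (P*(-1/153))/9 = (-P/153)/9 = -P/1377)
u(h) = 3 - 2*h*(107 + h) (u(h) = 3 - (h + h)*(h + 107) = 3 - 2*h*(107 + h))
w = 100 (w = 10² = 100)
v = -21635531/1377 (v = -15712 - (-1)*(-107)/1377 = -15712 - 1*107/1377 = -15712 - 107/1377 = -21635531/1377 ≈ -15712.)
(u(-132) - 44917)*(w + v) = ((3 - 214*(-132) - 2*(-132)²) - 44917)*(100 - 21635531/1377) = ((3 + 28248 - 2*17424) - 44917)*(-21497831/1377) = ((3 + 28248 - 34848) - 44917)*(-21497831/1377) = (-6597 - 44917)*(-21497831/1377) = -51514*(-21497831/1377) = 1107439266134/1377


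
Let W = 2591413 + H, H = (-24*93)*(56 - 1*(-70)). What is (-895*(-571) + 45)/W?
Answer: 511090/2310181 ≈ 0.22123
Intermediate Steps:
H = -281232 (H = -2232*(56 + 70) = -2232*126 = -281232)
W = 2310181 (W = 2591413 - 281232 = 2310181)
(-895*(-571) + 45)/W = (-895*(-571) + 45)/2310181 = (511045 + 45)*(1/2310181) = 511090*(1/2310181) = 511090/2310181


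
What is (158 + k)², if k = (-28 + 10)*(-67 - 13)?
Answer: 2553604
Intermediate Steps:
k = 1440 (k = -18*(-80) = 1440)
(158 + k)² = (158 + 1440)² = 1598² = 2553604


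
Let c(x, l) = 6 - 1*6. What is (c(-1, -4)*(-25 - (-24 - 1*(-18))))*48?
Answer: 0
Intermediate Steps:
c(x, l) = 0 (c(x, l) = 6 - 6 = 0)
(c(-1, -4)*(-25 - (-24 - 1*(-18))))*48 = (0*(-25 - (-24 - 1*(-18))))*48 = (0*(-25 - (-24 + 18)))*48 = (0*(-25 - 1*(-6)))*48 = (0*(-25 + 6))*48 = (0*(-19))*48 = 0*48 = 0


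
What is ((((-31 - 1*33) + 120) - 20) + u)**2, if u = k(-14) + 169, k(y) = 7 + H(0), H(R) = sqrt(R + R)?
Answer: 44944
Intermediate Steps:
H(R) = sqrt(2)*sqrt(R) (H(R) = sqrt(2*R) = sqrt(2)*sqrt(R))
k(y) = 7 (k(y) = 7 + sqrt(2)*sqrt(0) = 7 + sqrt(2)*0 = 7 + 0 = 7)
u = 176 (u = 7 + 169 = 176)
((((-31 - 1*33) + 120) - 20) + u)**2 = ((((-31 - 1*33) + 120) - 20) + 176)**2 = ((((-31 - 33) + 120) - 20) + 176)**2 = (((-64 + 120) - 20) + 176)**2 = ((56 - 20) + 176)**2 = (36 + 176)**2 = 212**2 = 44944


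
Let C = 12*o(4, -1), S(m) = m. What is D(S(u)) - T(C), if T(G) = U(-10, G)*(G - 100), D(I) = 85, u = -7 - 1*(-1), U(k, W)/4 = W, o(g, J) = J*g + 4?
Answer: 85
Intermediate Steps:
o(g, J) = 4 + J*g
U(k, W) = 4*W
u = -6 (u = -7 + 1 = -6)
C = 0 (C = 12*(4 - 1*4) = 12*(4 - 4) = 12*0 = 0)
T(G) = 4*G*(-100 + G) (T(G) = (4*G)*(G - 100) = (4*G)*(-100 + G) = 4*G*(-100 + G))
D(S(u)) - T(C) = 85 - 4*0*(-100 + 0) = 85 - 4*0*(-100) = 85 - 1*0 = 85 + 0 = 85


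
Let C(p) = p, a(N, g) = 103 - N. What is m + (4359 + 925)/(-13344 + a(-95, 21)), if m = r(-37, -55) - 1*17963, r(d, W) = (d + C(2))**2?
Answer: -110021516/6573 ≈ -16738.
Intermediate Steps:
r(d, W) = (2 + d)**2 (r(d, W) = (d + 2)**2 = (2 + d)**2)
m = -16738 (m = (2 - 37)**2 - 1*17963 = (-35)**2 - 17963 = 1225 - 17963 = -16738)
m + (4359 + 925)/(-13344 + a(-95, 21)) = -16738 + (4359 + 925)/(-13344 + (103 - 1*(-95))) = -16738 + 5284/(-13344 + (103 + 95)) = -16738 + 5284/(-13344 + 198) = -16738 + 5284/(-13146) = -16738 + 5284*(-1/13146) = -16738 - 2642/6573 = -110021516/6573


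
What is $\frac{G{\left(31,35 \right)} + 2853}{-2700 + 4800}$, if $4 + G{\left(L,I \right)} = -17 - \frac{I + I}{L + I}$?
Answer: $\frac{93421}{69300} \approx 1.3481$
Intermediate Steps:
$G{\left(L,I \right)} = -21 - \frac{2 I}{I + L}$ ($G{\left(L,I \right)} = -4 - \left(17 + \frac{I + I}{L + I}\right) = -4 - \left(17 + \frac{2 I}{I + L}\right) = -21 - \frac{2 I}{I + L}$)
$\frac{G{\left(31,35 \right)} + 2853}{-2700 + 4800} = \frac{\frac{\left(-23\right) 35 - 651}{35 + 31} + 2853}{-2700 + 4800} = \frac{\frac{-805 - 651}{66} + 2853}{2100} = \left(\frac{1}{66} \left(-1456\right) + 2853\right) \frac{1}{2100} = \left(- \frac{728}{33} + 2853\right) \frac{1}{2100} = \frac{93421}{33} \cdot \frac{1}{2100} = \frac{93421}{69300}$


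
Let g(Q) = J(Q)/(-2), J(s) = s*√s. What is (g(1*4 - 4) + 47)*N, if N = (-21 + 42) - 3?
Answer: 846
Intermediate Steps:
J(s) = s^(3/2)
g(Q) = -Q^(3/2)/2 (g(Q) = Q^(3/2)/(-2) = Q^(3/2)*(-½) = -Q^(3/2)/2)
N = 18 (N = 21 - 3 = 18)
(g(1*4 - 4) + 47)*N = (-(1*4 - 4)^(3/2)/2 + 47)*18 = (-(4 - 4)^(3/2)/2 + 47)*18 = (-0^(3/2)/2 + 47)*18 = (-½*0 + 47)*18 = (0 + 47)*18 = 47*18 = 846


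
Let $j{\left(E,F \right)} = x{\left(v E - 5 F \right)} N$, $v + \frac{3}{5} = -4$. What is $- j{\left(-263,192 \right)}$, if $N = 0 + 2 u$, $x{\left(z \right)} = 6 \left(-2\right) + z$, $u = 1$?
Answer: $- \frac{2378}{5} \approx -475.6$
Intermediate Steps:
$v = - \frac{23}{5}$ ($v = - \frac{3}{5} - 4 = - \frac{23}{5} \approx -4.6$)
$x{\left(z \right)} = -12 + z$
$N = 2$ ($N = 0 + 2 \cdot 1 = 0 + 2 = 2$)
$j{\left(E,F \right)} = -24 - 10 F - \frac{46 E}{5}$ ($j{\left(E,F \right)} = \left(-12 - \left(5 F + \frac{23 E}{5}\right)\right) 2 = \left(-12 - 5 F - \frac{23 E}{5}\right) 2 = -24 - 10 F - \frac{46 E}{5}$)
$- j{\left(-263,192 \right)} = - (-24 - 1920 - - \frac{12098}{5}) = - (-24 - 1920 + \frac{12098}{5}) = \left(-1\right) \frac{2378}{5} = - \frac{2378}{5}$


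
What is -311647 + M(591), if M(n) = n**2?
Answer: 37634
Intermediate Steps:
-311647 + M(591) = -311647 + 591**2 = -311647 + 349281 = 37634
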